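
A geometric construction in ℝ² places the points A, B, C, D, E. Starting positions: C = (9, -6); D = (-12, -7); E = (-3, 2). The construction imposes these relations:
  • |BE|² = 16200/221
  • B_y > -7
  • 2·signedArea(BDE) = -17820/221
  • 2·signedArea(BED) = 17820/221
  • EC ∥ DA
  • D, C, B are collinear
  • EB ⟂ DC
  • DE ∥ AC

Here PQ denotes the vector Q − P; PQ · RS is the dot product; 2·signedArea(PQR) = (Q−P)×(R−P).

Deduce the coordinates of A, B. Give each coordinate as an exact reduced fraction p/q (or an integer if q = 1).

1. A_x = 0  [DE ∥ AC ∩ EC ∥ DA]
2. A_y = -15  [DE ∥ AC ∩ EC ∥ DA]
   → A = (0, -15)
3. B_x = -573/221  [D, C, B are collinear ∩ EB ⟂ DC]
4. B_y = -1448/221  [D, C, B are collinear ∩ EB ⟂ DC]
   → B = (-573/221, -1448/221)

A = (0, -15)
B = (-573/221, -1448/221)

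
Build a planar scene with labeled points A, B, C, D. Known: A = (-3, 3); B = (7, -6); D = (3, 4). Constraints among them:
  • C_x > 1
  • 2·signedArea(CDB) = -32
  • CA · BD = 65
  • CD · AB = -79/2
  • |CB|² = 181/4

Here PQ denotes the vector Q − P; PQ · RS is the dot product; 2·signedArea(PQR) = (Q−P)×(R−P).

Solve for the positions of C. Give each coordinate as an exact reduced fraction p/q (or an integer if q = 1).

1. C_x = 2  [2·signedArea(CDB) = -32 ∩ CD · AB = -79/2]
2. C_y = -3/2  [2·signedArea(CDB) = -32 ∩ CD · AB = -79/2]
   → C = (2, -3/2)

C = (2, -3/2)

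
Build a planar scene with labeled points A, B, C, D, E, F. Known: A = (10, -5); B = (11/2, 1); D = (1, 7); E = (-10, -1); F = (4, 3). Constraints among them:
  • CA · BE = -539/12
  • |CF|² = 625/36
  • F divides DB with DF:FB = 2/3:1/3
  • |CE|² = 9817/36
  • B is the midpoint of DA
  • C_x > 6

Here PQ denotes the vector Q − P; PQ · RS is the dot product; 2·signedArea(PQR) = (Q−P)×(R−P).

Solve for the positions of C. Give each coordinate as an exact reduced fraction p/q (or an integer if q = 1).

1. C_x = 13/2  [line 31/2·x + 2·y + -1201/12 = 0 ∩ |CF|² = 625/36]
2. C_y = -1/3  [line 31/2·x + 2·y + -1201/12 = 0 ∩ |CF|² = 625/36]
   → C = (13/2, -1/3)

C = (13/2, -1/3)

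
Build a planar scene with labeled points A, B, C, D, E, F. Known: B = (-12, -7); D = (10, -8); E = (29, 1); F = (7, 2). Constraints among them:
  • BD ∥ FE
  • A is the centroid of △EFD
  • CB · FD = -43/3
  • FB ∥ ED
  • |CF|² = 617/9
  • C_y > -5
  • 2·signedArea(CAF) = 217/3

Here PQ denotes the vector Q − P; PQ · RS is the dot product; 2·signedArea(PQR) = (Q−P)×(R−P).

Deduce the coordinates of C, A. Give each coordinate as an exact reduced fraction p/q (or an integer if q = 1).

A = (46/3, -5/3)
C = (5/3, -13/3)

1. A_x = 46/3  [A is the centroid of △EFD]
2. A_y = -5/3  [A is the centroid of △EFD]
   → A = (46/3, -5/3)
3. C_x = 5/3  [2·signedArea(CAF) = 217/3 ∩ CB · FD = -43/3]
4. C_y = -13/3  [2·signedArea(CAF) = 217/3 ∩ CB · FD = -43/3]
   → C = (5/3, -13/3)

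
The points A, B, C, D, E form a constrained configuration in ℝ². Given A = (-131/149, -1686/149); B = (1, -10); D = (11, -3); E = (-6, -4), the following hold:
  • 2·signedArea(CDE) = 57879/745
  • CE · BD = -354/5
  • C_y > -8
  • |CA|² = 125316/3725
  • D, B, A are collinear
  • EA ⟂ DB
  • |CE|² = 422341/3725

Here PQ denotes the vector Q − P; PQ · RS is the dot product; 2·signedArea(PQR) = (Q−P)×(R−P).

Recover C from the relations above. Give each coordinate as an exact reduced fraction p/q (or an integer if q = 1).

1. C_x = 577/149  [2·signedArea(CDE) = 57879/745 ∩ CE · BD = -354/5]
2. C_y = -5952/745  [2·signedArea(CDE) = 57879/745 ∩ CE · BD = -354/5]
   → C = (577/149, -5952/745)

C = (577/149, -5952/745)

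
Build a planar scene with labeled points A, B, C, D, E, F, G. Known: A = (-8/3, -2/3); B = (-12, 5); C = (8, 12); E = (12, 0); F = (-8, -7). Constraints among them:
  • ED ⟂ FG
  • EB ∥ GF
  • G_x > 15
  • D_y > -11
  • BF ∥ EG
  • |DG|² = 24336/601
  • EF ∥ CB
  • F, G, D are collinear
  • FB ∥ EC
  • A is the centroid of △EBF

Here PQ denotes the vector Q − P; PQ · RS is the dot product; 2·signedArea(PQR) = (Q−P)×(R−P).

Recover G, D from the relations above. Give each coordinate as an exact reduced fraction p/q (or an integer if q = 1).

1. G_x = 16  [EB ∥ GF ∩ BF ∥ EG]
2. G_y = -12  [EB ∥ GF ∩ BF ∥ EG]
   → G = (16, -12)
3. D_x = 5872/601  [F, G, D are collinear ∩ ED ⟂ FG]
4. D_y = -6432/601  [F, G, D are collinear ∩ ED ⟂ FG]
   → D = (5872/601, -6432/601)

D = (5872/601, -6432/601)
G = (16, -12)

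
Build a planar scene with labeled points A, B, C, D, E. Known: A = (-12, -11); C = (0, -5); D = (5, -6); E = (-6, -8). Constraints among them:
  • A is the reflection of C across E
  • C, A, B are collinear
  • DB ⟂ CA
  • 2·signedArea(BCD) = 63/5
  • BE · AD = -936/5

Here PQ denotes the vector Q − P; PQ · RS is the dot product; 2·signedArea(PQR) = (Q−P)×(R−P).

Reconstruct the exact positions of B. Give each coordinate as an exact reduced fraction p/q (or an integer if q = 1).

1. B_x = 18/5  [C, A, B are collinear ∩ DB ⟂ CA]
2. B_y = -16/5  [C, A, B are collinear ∩ DB ⟂ CA]
   → B = (18/5, -16/5)

B = (18/5, -16/5)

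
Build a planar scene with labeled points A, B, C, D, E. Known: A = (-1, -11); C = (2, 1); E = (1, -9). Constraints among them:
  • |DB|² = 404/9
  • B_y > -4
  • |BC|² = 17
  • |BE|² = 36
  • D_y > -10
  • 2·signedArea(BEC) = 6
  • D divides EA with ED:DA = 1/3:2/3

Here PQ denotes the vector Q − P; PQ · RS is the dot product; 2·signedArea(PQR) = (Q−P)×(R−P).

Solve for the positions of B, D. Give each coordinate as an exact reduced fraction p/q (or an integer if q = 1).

B = (1, -3)
D = (1/3, -29/3)

1. B_x = 1  [line -10·x + 1·y + 13 = 0 ∩ |BE|² = 36]
2. B_y = -3  [line -10·x + 1·y + 13 = 0 ∩ |BE|² = 36]
   → B = (1, -3)
3. D_x = 1/3  [D divides EA with ED:DA = 1/3:2/3]
4. D_y = -29/3  [D divides EA with ED:DA = 1/3:2/3]
   → D = (1/3, -29/3)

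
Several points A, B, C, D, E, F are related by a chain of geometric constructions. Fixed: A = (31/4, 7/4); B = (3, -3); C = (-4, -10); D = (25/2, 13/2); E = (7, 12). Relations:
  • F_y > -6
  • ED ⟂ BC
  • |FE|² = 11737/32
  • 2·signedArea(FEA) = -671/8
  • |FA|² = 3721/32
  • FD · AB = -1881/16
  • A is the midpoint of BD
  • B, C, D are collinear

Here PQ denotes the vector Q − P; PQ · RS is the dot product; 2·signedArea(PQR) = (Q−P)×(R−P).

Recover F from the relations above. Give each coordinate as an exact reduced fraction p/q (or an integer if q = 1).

F = (1/8, -47/8)

1. F_x = 1/8  [2·signedArea(FEA) = -671/8 ∩ FD · AB = -1881/16]
2. F_y = -47/8  [2·signedArea(FEA) = -671/8 ∩ FD · AB = -1881/16]
   → F = (1/8, -47/8)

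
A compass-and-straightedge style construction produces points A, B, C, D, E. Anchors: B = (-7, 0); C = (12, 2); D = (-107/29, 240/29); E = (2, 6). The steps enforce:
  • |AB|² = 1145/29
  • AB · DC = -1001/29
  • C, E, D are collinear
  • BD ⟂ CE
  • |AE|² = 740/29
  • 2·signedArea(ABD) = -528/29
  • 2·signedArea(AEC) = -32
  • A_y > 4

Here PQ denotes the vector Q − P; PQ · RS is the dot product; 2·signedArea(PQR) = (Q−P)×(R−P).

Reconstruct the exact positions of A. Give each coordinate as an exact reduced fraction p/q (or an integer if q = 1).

1. A_x = -84/29  [2·signedArea(ABD) = -528/29 ∩ 2·signedArea(AEC) = -32]
2. A_y = 138/29  [2·signedArea(ABD) = -528/29 ∩ 2·signedArea(AEC) = -32]
   → A = (-84/29, 138/29)

A = (-84/29, 138/29)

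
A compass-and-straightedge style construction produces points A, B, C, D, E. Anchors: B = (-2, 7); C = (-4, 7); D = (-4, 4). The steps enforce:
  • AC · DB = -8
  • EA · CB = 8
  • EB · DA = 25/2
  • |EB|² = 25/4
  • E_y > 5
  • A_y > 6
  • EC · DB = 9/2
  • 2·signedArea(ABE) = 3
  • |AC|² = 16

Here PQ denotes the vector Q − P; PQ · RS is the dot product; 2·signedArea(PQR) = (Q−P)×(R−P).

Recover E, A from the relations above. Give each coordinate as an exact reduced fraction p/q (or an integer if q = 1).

1. E_x = -4  [line -2·x + -3·y + 17/2 = 0 ∩ |EB|² = 25/4]
2. E_y = 11/2  [line -2·x + -3·y + 17/2 = 0 ∩ |EB|² = 25/4]
   → E = (-4, 11/2)
3. A_x = 0  [EA · CB = 8 ∩ AC · DB = -8]
4. A_y = 7  [EA · CB = 8 ∩ AC · DB = -8]
   → A = (0, 7)

A = (0, 7)
E = (-4, 11/2)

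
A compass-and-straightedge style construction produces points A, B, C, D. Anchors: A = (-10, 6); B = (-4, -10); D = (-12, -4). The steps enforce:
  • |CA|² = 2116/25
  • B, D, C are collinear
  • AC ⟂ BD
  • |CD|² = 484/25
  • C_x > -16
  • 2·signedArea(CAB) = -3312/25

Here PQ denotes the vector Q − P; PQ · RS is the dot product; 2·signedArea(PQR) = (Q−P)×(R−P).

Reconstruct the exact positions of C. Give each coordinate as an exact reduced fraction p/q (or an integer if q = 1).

C = (-388/25, -34/25)

1. C_x = -388/25  [B, D, C are collinear ∩ AC ⟂ BD]
2. C_y = -34/25  [B, D, C are collinear ∩ AC ⟂ BD]
   → C = (-388/25, -34/25)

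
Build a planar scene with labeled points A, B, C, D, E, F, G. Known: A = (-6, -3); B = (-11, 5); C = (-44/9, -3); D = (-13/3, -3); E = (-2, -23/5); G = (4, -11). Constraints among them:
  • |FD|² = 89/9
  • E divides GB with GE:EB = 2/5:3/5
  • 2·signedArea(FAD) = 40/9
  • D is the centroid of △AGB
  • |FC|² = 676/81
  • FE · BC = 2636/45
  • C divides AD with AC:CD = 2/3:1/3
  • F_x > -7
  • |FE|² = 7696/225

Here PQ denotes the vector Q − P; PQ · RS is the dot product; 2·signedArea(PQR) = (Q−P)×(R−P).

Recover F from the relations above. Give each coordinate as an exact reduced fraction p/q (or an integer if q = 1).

1. F_x = -6  [2·signedArea(FAD) = 40/9 ∩ FE · BC = 2636/45]
2. F_y = -1/3  [2·signedArea(FAD) = 40/9 ∩ FE · BC = 2636/45]
   → F = (-6, -1/3)

F = (-6, -1/3)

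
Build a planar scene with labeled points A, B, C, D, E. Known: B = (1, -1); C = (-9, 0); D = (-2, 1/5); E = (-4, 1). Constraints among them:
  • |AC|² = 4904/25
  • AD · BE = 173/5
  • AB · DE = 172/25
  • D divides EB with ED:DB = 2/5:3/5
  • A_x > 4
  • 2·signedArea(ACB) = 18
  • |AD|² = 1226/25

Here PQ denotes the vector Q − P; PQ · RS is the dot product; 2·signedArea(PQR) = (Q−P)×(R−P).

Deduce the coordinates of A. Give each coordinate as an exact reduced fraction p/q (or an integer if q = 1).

A = (5, 2/5)

1. A_x = 5  [AD · BE = 173/5 ∩ 2·signedArea(ACB) = 18]
2. A_y = 2/5  [AD · BE = 173/5 ∩ 2·signedArea(ACB) = 18]
   → A = (5, 2/5)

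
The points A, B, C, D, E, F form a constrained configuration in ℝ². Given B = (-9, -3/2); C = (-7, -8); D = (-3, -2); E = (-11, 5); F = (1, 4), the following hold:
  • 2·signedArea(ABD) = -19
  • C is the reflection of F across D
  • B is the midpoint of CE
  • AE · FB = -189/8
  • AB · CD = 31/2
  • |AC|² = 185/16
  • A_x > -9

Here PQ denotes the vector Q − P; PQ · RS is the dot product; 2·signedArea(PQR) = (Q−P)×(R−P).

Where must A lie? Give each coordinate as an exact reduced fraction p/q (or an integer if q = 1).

1. A_x = -8  [AE · FB = -189/8 ∩ 2·signedArea(ABD) = -19]
2. A_y = -19/4  [AE · FB = -189/8 ∩ 2·signedArea(ABD) = -19]
   → A = (-8, -19/4)

A = (-8, -19/4)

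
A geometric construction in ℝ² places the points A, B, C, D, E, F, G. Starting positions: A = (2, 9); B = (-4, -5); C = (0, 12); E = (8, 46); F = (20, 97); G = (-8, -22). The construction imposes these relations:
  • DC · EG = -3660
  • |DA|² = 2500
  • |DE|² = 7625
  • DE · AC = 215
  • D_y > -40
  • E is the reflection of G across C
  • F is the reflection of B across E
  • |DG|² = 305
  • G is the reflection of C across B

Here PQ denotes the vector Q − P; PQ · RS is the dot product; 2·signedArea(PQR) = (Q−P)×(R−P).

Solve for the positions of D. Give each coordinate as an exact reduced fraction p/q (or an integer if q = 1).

1. D_x = -12  [DC · EG = -3660 ∩ DE · AC = 215]
2. D_y = -39  [DC · EG = -3660 ∩ DE · AC = 215]
   → D = (-12, -39)

D = (-12, -39)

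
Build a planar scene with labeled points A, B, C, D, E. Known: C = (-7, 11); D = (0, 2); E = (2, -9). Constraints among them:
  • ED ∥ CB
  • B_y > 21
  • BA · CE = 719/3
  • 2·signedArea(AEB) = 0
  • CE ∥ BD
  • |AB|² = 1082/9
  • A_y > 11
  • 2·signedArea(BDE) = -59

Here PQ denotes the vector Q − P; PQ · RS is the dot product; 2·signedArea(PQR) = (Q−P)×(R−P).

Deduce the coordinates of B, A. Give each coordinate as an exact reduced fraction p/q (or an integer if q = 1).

A = (-16/3, 35/3)
B = (-9, 22)

1. B_x = -9  [CE ∥ BD ∩ ED ∥ CB]
2. B_y = 22  [CE ∥ BD ∩ ED ∥ CB]
   → B = (-9, 22)
3. A_x = -16/3  [2·signedArea(AEB) = 0 ∩ BA · CE = 719/3]
4. A_y = 35/3  [2·signedArea(AEB) = 0 ∩ BA · CE = 719/3]
   → A = (-16/3, 35/3)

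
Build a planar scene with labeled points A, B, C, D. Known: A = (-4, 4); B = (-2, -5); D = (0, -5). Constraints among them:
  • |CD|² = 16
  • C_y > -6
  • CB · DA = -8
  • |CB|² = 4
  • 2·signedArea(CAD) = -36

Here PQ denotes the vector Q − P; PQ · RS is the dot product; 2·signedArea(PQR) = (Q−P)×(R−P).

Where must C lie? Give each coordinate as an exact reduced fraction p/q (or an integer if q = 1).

C = (-4, -5)

1. C_x = -4  [CB · DA = -8 ∩ 2·signedArea(CAD) = -36]
2. C_y = -5  [CB · DA = -8 ∩ 2·signedArea(CAD) = -36]
   → C = (-4, -5)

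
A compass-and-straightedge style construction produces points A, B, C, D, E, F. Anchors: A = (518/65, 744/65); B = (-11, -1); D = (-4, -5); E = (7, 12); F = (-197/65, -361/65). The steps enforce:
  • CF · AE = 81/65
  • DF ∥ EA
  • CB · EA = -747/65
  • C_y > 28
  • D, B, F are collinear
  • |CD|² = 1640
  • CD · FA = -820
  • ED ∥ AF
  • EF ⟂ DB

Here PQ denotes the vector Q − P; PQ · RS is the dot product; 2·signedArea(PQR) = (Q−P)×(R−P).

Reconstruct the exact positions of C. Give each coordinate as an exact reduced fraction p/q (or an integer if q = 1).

1. C_x = 18  [CB · EA = -747/65 ∩ CD · FA = -820]
2. C_y = 29  [CB · EA = -747/65 ∩ CD · FA = -820]
   → C = (18, 29)

C = (18, 29)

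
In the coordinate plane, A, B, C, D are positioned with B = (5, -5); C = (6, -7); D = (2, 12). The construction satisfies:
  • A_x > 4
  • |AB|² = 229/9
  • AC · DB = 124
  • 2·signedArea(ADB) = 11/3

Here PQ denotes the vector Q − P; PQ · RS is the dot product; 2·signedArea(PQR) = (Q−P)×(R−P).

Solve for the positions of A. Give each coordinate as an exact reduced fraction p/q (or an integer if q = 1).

1. A_x = 13/3  [AC · DB = 124 ∩ 2·signedArea(ADB) = 11/3]
2. A_y = 0  [AC · DB = 124 ∩ 2·signedArea(ADB) = 11/3]
   → A = (13/3, 0)

A = (13/3, 0)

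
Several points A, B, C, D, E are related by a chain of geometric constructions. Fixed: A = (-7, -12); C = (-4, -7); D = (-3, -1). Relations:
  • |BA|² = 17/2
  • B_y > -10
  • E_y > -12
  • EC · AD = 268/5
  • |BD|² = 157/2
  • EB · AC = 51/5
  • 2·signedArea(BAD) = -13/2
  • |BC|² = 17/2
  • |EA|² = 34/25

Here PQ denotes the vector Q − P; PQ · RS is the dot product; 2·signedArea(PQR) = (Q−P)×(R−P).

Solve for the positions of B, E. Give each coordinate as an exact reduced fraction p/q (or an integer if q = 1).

1. B_x = -11/2  [line -11·x + 4·y + -45/2 = 0 ∩ |BA|² = 17/2]
2. B_y = -19/2  [line -11·x + 4·y + -45/2 = 0 ∩ |BA|² = 17/2]
   → B = (-11/2, -19/2)
3. E_x = -32/5  [EB · AC = 51/5 ∩ EC · AD = 268/5]
4. E_y = -11  [EB · AC = 51/5 ∩ EC · AD = 268/5]
   → E = (-32/5, -11)

B = (-11/2, -19/2)
E = (-32/5, -11)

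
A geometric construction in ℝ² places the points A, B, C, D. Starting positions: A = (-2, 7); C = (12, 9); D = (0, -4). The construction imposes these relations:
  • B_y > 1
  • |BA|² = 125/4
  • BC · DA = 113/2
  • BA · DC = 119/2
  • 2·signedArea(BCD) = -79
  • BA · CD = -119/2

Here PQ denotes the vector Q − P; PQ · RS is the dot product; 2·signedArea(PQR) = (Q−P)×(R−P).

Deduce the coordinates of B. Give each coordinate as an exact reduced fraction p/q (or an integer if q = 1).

1. B_x = -1  [2·signedArea(BCD) = -79 ∩ BC · DA = 113/2]
2. B_y = 3/2  [2·signedArea(BCD) = -79 ∩ BC · DA = 113/2]
   → B = (-1, 3/2)

B = (-1, 3/2)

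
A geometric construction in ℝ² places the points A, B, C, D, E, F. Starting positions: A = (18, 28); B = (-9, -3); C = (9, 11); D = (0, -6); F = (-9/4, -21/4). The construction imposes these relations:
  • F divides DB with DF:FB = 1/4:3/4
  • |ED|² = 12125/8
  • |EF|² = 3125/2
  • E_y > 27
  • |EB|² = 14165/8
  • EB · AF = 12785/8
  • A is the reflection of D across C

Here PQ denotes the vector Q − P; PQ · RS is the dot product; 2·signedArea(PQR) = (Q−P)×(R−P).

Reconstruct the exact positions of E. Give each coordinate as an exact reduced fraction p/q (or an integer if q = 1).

1. E_x = 81/4  [line 81/4·x + 133/4·y + -10529/8 = 0 ∩ |ED|² = 12125/8]
2. E_y = 109/4  [line 81/4·x + 133/4·y + -10529/8 = 0 ∩ |ED|² = 12125/8]
   → E = (81/4, 109/4)

E = (81/4, 109/4)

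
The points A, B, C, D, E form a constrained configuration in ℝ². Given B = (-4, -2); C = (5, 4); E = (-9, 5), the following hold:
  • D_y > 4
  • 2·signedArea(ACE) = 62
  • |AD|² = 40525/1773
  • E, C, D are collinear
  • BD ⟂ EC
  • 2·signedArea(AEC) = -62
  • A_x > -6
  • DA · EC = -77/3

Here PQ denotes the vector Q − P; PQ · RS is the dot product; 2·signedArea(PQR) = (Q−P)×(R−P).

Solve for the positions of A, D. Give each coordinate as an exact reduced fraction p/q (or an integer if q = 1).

1. D_x = -695/197  [E, C, D are collinear ∩ BD ⟂ EC]
2. D_y = 908/197  [E, C, D are collinear ∩ BD ⟂ EC]
   → D = (-695/197, 908/197)
3. A_x = -17/3  [2·signedArea(ACE) = 62 ∩ DA · EC = -77/3]
4. A_y = 1/3  [2·signedArea(ACE) = 62 ∩ DA · EC = -77/3]
   → A = (-17/3, 1/3)

A = (-17/3, 1/3)
D = (-695/197, 908/197)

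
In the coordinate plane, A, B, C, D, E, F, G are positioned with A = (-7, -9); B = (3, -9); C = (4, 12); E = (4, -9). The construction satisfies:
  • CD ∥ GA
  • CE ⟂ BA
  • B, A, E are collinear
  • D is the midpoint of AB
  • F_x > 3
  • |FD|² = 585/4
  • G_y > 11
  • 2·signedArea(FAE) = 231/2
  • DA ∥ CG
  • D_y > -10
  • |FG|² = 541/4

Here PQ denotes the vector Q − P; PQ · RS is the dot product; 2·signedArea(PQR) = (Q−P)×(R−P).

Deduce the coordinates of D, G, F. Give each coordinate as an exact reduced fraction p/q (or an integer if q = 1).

1. D_x = -2  [D is the midpoint of AB]
2. D_y = -9  [D is the midpoint of AB]
   → D = (-2, -9)
3. G_x = -1  [CD ∥ GA ∩ DA ∥ CG]
4. G_y = 12  [CD ∥ GA ∩ DA ∥ CG]
   → G = (-1, 12)
5. F_y = 3/2  [2·signedArea(FAE) = 231/2]
6. F_x = 4  [|FG|² = 541/4]
   → F = (4, 3/2)

D = (-2, -9)
F = (4, 3/2)
G = (-1, 12)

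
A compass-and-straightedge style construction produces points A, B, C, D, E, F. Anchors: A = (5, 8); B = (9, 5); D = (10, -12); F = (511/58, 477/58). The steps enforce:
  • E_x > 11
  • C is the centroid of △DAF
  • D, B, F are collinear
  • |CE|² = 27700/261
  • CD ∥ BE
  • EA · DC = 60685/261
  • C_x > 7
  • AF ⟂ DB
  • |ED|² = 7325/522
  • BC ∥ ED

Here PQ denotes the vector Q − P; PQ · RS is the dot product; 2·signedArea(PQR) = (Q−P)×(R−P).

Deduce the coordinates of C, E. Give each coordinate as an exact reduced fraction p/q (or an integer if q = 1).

C = (1381/174, 245/174)
E = (1925/174, -1463/174)

1. C_x = 1381/174  [C is the centroid of △DAF]
2. C_y = 245/174  [C is the centroid of △DAF]
   → C = (1381/174, 245/174)
3. E_x = 1925/174  [BC ∥ ED ∩ CD ∥ BE]
4. E_y = -1463/174  [BC ∥ ED ∩ CD ∥ BE]
   → E = (1925/174, -1463/174)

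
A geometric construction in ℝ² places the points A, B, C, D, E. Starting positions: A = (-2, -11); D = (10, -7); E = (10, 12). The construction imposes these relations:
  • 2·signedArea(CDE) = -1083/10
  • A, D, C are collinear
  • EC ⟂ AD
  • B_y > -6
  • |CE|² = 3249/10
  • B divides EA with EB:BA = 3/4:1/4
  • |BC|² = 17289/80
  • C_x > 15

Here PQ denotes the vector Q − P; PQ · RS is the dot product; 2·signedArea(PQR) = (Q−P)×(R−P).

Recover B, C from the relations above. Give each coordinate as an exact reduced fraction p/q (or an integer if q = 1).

1. B_x = 1  [B divides EA with EB:BA = 3/4:1/4]
2. B_y = -21/4  [B divides EA with EB:BA = 3/4:1/4]
   → B = (1, -21/4)
3. C_x = 157/10  [A, D, C are collinear ∩ EC ⟂ AD]
4. C_y = -51/10  [A, D, C are collinear ∩ EC ⟂ AD]
   → C = (157/10, -51/10)

B = (1, -21/4)
C = (157/10, -51/10)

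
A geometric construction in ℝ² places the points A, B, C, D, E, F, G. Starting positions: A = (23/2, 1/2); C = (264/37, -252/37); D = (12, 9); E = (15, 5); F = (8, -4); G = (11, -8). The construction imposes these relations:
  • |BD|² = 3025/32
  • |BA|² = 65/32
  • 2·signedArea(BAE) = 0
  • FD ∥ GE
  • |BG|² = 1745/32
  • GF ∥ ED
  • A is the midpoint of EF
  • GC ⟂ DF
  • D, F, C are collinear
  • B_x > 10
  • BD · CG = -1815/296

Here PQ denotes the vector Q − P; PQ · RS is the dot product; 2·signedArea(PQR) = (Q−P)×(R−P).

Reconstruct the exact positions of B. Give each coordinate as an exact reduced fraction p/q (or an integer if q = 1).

1. B_x = 85/8  [2·signedArea(BAE) = 0 ∩ BD · CG = -1815/296]
2. B_y = -5/8  [2·signedArea(BAE) = 0 ∩ BD · CG = -1815/296]
   → B = (85/8, -5/8)

B = (85/8, -5/8)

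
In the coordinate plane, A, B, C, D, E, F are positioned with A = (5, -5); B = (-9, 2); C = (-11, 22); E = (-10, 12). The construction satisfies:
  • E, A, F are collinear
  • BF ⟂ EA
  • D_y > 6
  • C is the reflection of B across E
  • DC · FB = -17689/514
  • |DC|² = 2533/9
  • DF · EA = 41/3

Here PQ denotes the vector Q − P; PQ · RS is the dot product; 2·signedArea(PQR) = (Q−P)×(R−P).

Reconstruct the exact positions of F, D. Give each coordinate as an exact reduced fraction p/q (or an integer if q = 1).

1. F_x = -2365/514  [E, A, F are collinear ∩ BF ⟂ EA]
2. F_y = 3023/514  [E, A, F are collinear ∩ BF ⟂ EA]
   → F = (-2365/514, 3023/514)
3. D_x = -5  [DF · EA = 41/3 ∩ DC · FB = -17689/514]
4. D_y = 19/3  [DF · EA = 41/3 ∩ DC · FB = -17689/514]
   → D = (-5, 19/3)

D = (-5, 19/3)
F = (-2365/514, 3023/514)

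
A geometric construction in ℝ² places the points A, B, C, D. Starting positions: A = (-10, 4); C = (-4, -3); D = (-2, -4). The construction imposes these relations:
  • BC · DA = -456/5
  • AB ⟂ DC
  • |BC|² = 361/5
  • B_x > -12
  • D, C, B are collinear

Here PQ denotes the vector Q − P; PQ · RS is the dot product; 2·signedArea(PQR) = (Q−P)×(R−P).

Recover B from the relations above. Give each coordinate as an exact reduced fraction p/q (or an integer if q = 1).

1. B_x = -58/5  [D, C, B are collinear ∩ AB ⟂ DC]
2. B_y = 4/5  [D, C, B are collinear ∩ AB ⟂ DC]
   → B = (-58/5, 4/5)

B = (-58/5, 4/5)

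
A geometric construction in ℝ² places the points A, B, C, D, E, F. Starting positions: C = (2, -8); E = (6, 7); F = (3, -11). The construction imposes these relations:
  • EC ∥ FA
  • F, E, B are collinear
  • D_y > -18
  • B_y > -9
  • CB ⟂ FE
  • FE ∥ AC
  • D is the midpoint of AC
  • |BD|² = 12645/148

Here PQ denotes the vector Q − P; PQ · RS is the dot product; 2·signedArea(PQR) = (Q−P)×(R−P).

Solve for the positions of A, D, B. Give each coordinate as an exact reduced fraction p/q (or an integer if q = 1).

1. A_x = -1  [FE ∥ AC ∩ EC ∥ FA]
2. A_y = -26  [FE ∥ AC ∩ EC ∥ FA]
   → A = (-1, -26)
3. D_x = 1/2  [D is the midpoint of AC]
4. D_y = -17  [D is the midpoint of AC]
   → D = (1/2, -17)
5. B_x = 128/37  [F, E, B are collinear ∩ CB ⟂ FE]
6. B_y = -305/37  [F, E, B are collinear ∩ CB ⟂ FE]
   → B = (128/37, -305/37)

A = (-1, -26)
B = (128/37, -305/37)
D = (1/2, -17)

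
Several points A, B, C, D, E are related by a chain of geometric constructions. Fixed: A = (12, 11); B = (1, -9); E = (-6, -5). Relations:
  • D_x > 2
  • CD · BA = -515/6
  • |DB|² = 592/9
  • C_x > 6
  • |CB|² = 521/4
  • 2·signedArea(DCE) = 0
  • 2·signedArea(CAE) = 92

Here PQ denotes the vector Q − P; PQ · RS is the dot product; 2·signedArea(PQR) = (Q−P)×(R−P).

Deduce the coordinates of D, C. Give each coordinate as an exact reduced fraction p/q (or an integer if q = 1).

1. C_x = 13/2  [line 16·x + -18·y + -86 = 0 ∩ |CB|² = 521/4]
2. C_y = 1  [line 16·x + -18·y + -86 = 0 ∩ |CB|² = 521/4]
   → C = (13/2, 1)
3. D_x = 7/3  [2·signedArea(DCE) = 0 ∩ CD · BA = -515/6]
4. D_y = -1  [2·signedArea(DCE) = 0 ∩ CD · BA = -515/6]
   → D = (7/3, -1)

C = (13/2, 1)
D = (7/3, -1)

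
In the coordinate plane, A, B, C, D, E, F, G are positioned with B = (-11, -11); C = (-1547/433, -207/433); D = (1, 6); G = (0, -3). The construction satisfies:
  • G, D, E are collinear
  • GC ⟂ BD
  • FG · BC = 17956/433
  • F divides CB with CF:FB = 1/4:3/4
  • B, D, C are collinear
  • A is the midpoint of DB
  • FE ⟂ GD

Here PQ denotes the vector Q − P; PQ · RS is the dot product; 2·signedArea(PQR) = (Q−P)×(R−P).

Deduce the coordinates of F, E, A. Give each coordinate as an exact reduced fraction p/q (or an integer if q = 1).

A = (-5, -5/2)
E = (-1387/17753, -65742/17753)
F = (-2351/433, -1346/433)

1. F_x = -2351/433  [F divides CB with CF:FB = 1/4:3/4]
2. F_y = -1346/433  [F divides CB with CF:FB = 1/4:3/4]
   → F = (-2351/433, -1346/433)
3. E_x = -1387/17753  [G, D, E are collinear ∩ FE ⟂ GD]
4. E_y = -65742/17753  [G, D, E are collinear ∩ FE ⟂ GD]
   → E = (-1387/17753, -65742/17753)
5. A_x = -5  [A is the midpoint of DB]
6. A_y = -5/2  [A is the midpoint of DB]
   → A = (-5, -5/2)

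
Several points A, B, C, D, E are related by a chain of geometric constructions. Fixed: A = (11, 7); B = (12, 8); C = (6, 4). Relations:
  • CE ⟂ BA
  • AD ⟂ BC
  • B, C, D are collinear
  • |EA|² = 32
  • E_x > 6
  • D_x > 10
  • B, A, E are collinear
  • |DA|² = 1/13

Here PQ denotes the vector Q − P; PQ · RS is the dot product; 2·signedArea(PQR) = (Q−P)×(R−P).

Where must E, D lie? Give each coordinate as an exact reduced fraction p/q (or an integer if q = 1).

1. E_x = 7  [B, A, E are collinear ∩ CE ⟂ BA]
2. E_y = 3  [B, A, E are collinear ∩ CE ⟂ BA]
   → E = (7, 3)
3. D_x = 141/13  [B, C, D are collinear ∩ AD ⟂ BC]
4. D_y = 94/13  [B, C, D are collinear ∩ AD ⟂ BC]
   → D = (141/13, 94/13)

D = (141/13, 94/13)
E = (7, 3)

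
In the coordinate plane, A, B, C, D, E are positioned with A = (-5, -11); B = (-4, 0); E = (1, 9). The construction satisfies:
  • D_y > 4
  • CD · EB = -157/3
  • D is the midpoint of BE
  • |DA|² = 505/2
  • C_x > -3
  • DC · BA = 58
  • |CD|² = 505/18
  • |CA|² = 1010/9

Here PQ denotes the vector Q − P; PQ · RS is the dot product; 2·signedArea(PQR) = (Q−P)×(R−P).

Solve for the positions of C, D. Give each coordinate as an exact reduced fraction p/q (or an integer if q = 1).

C = (-8/3, -2/3)
D = (-3/2, 9/2)

1. D_x = -3/2  [D is the midpoint of BE]
2. D_y = 9/2  [D is the midpoint of BE]
   → D = (-3/2, 9/2)
3. C_x = -8/3  [CD · EB = -157/3 ∩ DC · BA = 58]
4. C_y = -2/3  [CD · EB = -157/3 ∩ DC · BA = 58]
   → C = (-8/3, -2/3)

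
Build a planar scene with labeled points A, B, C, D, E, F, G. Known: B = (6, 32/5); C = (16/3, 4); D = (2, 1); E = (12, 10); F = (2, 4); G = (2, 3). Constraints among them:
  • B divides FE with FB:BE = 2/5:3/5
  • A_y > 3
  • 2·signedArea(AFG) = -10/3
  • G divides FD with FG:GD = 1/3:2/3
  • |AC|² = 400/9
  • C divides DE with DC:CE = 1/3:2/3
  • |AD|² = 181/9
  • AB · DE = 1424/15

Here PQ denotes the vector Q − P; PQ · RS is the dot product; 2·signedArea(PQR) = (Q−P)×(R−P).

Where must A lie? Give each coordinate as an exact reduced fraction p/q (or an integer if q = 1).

A = (-4/3, 4)

1. A_x = -4/3  [AB · DE = 1424/15 ∩ 2·signedArea(AFG) = -10/3]
2. A_y = 4  [AB · DE = 1424/15 ∩ 2·signedArea(AFG) = -10/3]
   → A = (-4/3, 4)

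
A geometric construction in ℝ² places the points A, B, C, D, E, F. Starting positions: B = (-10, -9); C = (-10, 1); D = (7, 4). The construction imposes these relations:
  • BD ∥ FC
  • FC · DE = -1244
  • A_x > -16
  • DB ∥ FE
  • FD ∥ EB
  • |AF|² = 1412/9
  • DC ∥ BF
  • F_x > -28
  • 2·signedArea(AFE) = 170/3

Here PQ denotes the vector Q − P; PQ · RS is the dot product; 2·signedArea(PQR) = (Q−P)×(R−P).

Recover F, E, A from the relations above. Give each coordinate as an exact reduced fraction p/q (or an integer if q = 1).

A = (-47/3, -20/3)
E = (-44, -25)
F = (-27, -12)

1. F_x = -27  [BD ∥ FC ∩ DC ∥ BF]
2. F_y = -12  [BD ∥ FC ∩ DC ∥ BF]
   → F = (-27, -12)
3. E_x = -44  [FD ∥ EB ∩ DB ∥ FE]
4. E_y = -25  [FD ∥ EB ∩ DB ∥ FE]
   → E = (-44, -25)
5. A_x = -47/3  [line 13·x + -17·y + 271/3 = 0 ∩ |AF|² = 1412/9]
6. A_y = -20/3  [line 13·x + -17·y + 271/3 = 0 ∩ |AF|² = 1412/9]
   → A = (-47/3, -20/3)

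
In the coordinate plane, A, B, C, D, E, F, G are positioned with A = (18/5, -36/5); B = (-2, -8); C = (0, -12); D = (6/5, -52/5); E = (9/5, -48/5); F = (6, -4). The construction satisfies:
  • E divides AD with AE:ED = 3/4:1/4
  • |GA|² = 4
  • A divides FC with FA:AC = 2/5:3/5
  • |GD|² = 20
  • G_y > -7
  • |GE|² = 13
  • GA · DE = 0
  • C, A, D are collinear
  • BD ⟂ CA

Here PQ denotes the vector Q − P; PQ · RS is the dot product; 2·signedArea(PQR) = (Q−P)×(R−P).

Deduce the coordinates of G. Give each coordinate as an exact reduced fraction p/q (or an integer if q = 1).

1. G_x = 2  [line -3/5·x + -4/5·y + -18/5 = 0 ∩ |GD|² = 20]
2. G_y = -6  [line -3/5·x + -4/5·y + -18/5 = 0 ∩ |GD|² = 20]
   → G = (2, -6)

G = (2, -6)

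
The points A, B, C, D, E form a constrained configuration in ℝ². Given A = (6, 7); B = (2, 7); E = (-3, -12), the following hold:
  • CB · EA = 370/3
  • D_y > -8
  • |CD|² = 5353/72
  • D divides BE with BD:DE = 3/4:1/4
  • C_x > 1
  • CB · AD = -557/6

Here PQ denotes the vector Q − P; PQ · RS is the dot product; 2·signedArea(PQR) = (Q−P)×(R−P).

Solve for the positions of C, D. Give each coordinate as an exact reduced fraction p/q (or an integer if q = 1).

C = (5/3, 2/3)
D = (-7/4, -29/4)

1. D_x = -7/4  [D divides BE with BD:DE = 3/4:1/4]
2. D_y = -29/4  [D divides BE with BD:DE = 3/4:1/4]
   → D = (-7/4, -29/4)
3. C_x = 5/3  [CB · EA = 370/3 ∩ CB · AD = -557/6]
4. C_y = 2/3  [CB · EA = 370/3 ∩ CB · AD = -557/6]
   → C = (5/3, 2/3)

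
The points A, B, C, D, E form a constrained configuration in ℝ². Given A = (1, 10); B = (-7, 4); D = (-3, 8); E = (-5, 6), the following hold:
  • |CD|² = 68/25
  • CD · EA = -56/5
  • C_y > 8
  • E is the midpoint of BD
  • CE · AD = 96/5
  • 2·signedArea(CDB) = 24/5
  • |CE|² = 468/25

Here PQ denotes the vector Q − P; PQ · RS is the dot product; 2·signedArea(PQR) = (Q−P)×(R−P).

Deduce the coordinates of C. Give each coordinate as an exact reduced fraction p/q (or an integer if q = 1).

C = (-7/5, 42/5)

1. C_x = -7/5  [2·signedArea(CDB) = 24/5 ∩ CD · EA = -56/5]
2. C_y = 42/5  [2·signedArea(CDB) = 24/5 ∩ CD · EA = -56/5]
   → C = (-7/5, 42/5)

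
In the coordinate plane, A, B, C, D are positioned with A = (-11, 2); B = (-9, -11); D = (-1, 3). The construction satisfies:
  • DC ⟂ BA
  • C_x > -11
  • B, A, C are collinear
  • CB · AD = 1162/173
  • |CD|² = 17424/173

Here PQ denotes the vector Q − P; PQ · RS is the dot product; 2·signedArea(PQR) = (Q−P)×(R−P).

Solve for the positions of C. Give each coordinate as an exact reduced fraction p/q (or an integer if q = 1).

C = (-1889/173, 255/173)

1. C_x = -1889/173  [B, A, C are collinear ∩ DC ⟂ BA]
2. C_y = 255/173  [B, A, C are collinear ∩ DC ⟂ BA]
   → C = (-1889/173, 255/173)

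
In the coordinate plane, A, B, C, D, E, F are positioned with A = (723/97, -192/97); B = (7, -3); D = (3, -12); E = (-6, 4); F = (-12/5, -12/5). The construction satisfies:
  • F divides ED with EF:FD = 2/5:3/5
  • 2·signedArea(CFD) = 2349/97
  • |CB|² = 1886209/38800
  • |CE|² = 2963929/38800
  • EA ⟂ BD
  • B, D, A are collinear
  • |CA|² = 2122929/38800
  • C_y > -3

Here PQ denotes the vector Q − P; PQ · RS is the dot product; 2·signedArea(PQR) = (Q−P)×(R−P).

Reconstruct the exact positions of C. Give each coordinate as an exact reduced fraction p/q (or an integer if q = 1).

C = (123/1940, -1113/485)

1. C_x = 123/1940  [line 48/5·x + 27/5·y + 1143/97 = 0 ∩ |CB|² = 1886209/38800]
2. C_y = -1113/485  [line 48/5·x + 27/5·y + 1143/97 = 0 ∩ |CB|² = 1886209/38800]
   → C = (123/1940, -1113/485)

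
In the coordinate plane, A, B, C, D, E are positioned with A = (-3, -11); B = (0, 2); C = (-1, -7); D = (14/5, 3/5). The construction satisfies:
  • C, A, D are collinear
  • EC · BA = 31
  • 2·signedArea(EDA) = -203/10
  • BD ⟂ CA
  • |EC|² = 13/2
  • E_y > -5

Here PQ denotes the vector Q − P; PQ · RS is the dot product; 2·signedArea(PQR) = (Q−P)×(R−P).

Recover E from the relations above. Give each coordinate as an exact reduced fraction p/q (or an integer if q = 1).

E = (-3/2, -9/2)

1. E_x = -3/2  [2·signedArea(EDA) = -203/10 ∩ EC · BA = 31]
2. E_y = -9/2  [2·signedArea(EDA) = -203/10 ∩ EC · BA = 31]
   → E = (-3/2, -9/2)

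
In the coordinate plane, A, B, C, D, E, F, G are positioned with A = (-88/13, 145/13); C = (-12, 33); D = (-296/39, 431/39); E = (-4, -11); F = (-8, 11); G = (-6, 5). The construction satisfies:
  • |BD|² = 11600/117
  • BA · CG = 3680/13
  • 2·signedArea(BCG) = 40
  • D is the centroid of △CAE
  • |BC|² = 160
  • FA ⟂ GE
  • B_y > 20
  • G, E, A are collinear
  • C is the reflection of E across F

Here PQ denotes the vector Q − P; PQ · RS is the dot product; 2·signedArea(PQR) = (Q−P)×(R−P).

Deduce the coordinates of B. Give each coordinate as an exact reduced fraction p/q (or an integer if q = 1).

1. B_x = -8  [2·signedArea(BCG) = 40 ∩ BA · CG = 3680/13]
2. B_y = 21  [2·signedArea(BCG) = 40 ∩ BA · CG = 3680/13]
   → B = (-8, 21)

B = (-8, 21)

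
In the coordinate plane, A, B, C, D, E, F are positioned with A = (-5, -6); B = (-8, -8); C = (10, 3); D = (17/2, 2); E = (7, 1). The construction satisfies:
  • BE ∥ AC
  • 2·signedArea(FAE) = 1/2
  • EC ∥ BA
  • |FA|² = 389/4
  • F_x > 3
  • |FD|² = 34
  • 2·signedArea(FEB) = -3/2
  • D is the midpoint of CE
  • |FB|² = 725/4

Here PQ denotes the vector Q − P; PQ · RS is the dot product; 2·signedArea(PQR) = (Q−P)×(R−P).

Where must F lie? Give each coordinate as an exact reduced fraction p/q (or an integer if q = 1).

1. F_x = 7/2  [2·signedArea(FEB) = -3/2 ∩ 2·signedArea(FAE) = 1/2]
2. F_y = -1  [2·signedArea(FEB) = -3/2 ∩ 2·signedArea(FAE) = 1/2]
   → F = (7/2, -1)

F = (7/2, -1)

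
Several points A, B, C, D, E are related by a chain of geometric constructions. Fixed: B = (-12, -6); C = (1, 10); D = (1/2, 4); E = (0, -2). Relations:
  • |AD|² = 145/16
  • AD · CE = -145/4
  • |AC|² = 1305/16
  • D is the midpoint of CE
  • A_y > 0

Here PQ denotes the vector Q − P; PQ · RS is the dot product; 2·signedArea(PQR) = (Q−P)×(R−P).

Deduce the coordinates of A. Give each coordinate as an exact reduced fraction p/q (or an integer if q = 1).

A = (1/4, 1)

1. A_x = 1/4  [line 1·x + 12·y + -49/4 = 0 ∩ |AD|² = 145/16]
2. A_y = 1  [line 1·x + 12·y + -49/4 = 0 ∩ |AD|² = 145/16]
   → A = (1/4, 1)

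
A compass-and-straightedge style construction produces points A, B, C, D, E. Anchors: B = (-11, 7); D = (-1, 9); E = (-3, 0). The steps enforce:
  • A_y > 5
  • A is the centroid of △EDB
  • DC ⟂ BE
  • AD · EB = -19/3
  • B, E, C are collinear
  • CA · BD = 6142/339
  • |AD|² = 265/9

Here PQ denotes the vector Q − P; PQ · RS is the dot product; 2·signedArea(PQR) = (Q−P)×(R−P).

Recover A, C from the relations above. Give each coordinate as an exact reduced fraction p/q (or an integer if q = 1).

1. A_x = -5  [A is the centroid of △EDB]
2. A_y = 16/3  [A is the centroid of △EDB]
   → A = (-5, 16/3)
3. C_x = -715/113  [B, E, C are collinear ∩ DC ⟂ BE]
4. C_y = 329/113  [B, E, C are collinear ∩ DC ⟂ BE]
   → C = (-715/113, 329/113)

A = (-5, 16/3)
C = (-715/113, 329/113)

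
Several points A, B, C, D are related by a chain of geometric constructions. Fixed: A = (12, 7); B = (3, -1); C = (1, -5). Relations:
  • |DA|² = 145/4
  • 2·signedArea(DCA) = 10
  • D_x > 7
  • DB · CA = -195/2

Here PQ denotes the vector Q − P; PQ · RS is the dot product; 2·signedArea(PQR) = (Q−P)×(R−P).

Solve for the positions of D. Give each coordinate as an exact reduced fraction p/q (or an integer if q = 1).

D = (15/2, 3)

1. D_x = 15/2  [2·signedArea(DCA) = 10 ∩ DB · CA = -195/2]
2. D_y = 3  [2·signedArea(DCA) = 10 ∩ DB · CA = -195/2]
   → D = (15/2, 3)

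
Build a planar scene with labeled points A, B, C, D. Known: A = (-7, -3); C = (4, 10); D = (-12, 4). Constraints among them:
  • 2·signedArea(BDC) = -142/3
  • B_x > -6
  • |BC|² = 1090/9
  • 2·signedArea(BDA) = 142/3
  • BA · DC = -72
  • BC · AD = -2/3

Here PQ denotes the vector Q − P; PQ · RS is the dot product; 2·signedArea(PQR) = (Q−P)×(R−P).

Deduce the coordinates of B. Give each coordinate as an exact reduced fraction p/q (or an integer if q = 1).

B = (-5, 11/3)

1. B_x = -5  [2·signedArea(BDA) = 142/3 ∩ BA · DC = -72]
2. B_y = 11/3  [2·signedArea(BDA) = 142/3 ∩ BA · DC = -72]
   → B = (-5, 11/3)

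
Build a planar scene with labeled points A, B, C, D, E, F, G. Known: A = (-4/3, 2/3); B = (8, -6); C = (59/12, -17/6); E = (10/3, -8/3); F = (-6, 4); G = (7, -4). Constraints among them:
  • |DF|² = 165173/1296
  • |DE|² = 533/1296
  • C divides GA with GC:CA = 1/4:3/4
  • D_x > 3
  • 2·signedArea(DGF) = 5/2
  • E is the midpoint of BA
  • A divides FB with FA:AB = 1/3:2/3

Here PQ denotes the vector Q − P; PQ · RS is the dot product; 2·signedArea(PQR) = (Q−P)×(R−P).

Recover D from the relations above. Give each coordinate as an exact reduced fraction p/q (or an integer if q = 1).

1. D_x = 127/36  [line -8·x + -13·y + 3/2 = 0 ∩ |DF|² = 165173/1296]
2. D_y = -37/18  [line -8·x + -13·y + 3/2 = 0 ∩ |DF|² = 165173/1296]
   → D = (127/36, -37/18)

D = (127/36, -37/18)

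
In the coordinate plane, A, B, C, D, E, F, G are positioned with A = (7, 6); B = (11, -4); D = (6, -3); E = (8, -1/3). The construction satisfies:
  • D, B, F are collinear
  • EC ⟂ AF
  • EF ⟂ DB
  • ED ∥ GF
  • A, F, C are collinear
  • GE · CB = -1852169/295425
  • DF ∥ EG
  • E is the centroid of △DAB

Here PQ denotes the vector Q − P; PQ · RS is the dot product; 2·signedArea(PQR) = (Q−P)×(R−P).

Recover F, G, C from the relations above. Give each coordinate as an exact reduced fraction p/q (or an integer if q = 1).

1. F_x = 289/39  [D, B, F are collinear ∩ EF ⟂ DB]
2. F_y = -128/39  [D, B, F are collinear ∩ EF ⟂ DB]
   → F = (289/39, -128/39)
3. G_x = 367/39  [ED ∥ GF ∩ DF ∥ EG]
4. G_y = -8/13  [ED ∥ GF ∩ DF ∥ EG]
   → G = (367/39, -8/13)
5. C_x = 717029/98475  [A, F, C are collinear ∩ EC ⟂ AF]
6. C_y = -35953/98475  [A, F, C are collinear ∩ EC ⟂ AF]
   → C = (717029/98475, -35953/98475)

C = (717029/98475, -35953/98475)
F = (289/39, -128/39)
G = (367/39, -8/13)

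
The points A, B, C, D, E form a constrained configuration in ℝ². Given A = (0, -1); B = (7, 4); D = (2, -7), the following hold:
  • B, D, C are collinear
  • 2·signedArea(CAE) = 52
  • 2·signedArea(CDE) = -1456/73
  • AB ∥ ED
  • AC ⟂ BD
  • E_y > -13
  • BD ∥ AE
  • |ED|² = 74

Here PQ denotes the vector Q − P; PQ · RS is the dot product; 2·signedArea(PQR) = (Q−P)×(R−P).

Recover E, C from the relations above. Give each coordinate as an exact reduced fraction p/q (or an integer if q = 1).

1. E_x = -5  [AB ∥ ED ∩ BD ∥ AE]
2. E_y = -12  [AB ∥ ED ∩ BD ∥ AE]
   → E = (-5, -12)
3. C_x = 286/73  [B, D, C are collinear ∩ AC ⟂ BD]
4. C_y = -203/73  [B, D, C are collinear ∩ AC ⟂ BD]
   → C = (286/73, -203/73)

C = (286/73, -203/73)
E = (-5, -12)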